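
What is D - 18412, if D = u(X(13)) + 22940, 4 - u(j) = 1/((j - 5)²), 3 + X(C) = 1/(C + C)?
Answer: 194190992/42849 ≈ 4532.0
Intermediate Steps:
X(C) = -3 + 1/(2*C) (X(C) = -3 + 1/(C + C) = -3 + 1/(2*C))
u(j) = 4 - 1/(-5 + j)² (u(j) = 4 - 1/((j - 5)²) = 4 - 1/((-5 + j)²) = 4 - 1/(-5 + j)²)
D = 983126780/42849 (D = (4 - 1/(-5 + (-3 + (½)/13))²) + 22940 = (4 - 1/(-5 + (-3 + (½)*(1/13)))²) + 22940 = (4 - 1/(-5 + (-3 + 1/26))²) + 22940 = (4 - 1/(-5 - 77/26)²) + 22940 = (4 - 1/(-207/26)²) + 22940 = (4 - 1*676/42849) + 22940 = (4 - 676/42849) + 22940 = 170720/42849 + 22940 = 983126780/42849 ≈ 22944.)
D - 18412 = 983126780/42849 - 18412 = 194190992/42849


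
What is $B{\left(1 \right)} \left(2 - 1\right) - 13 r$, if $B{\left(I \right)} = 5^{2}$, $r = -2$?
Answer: $51$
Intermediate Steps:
$B{\left(I \right)} = 25$
$B{\left(1 \right)} \left(2 - 1\right) - 13 r = 25 \left(2 - 1\right) - -26 = 25 \cdot 1 + 26 = 25 + 26 = 51$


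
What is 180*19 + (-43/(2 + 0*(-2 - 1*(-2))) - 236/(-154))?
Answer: 523605/154 ≈ 3400.0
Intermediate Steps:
180*19 + (-43/(2 + 0*(-2 - 1*(-2))) - 236/(-154)) = 3420 + (-43/(2 + 0*(-2 + 2)) - 236*(-1/154)) = 3420 + (-43/(2 + 0*0) + 118/77) = 3420 + (-43/(2 + 0) + 118/77) = 3420 + (-43/2 + 118/77) = 3420 - 3075/154 = 523605/154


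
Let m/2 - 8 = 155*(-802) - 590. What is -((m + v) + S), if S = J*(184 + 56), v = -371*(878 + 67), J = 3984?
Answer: -355781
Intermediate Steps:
v = -350595 (v = -371*945 = -350595)
m = -249784 (m = 16 + 2*(155*(-802) - 590) = 16 + 2*(-124310 - 590) = 16 + 2*(-124900) = 16 - 249800 = -249784)
S = 956160 (S = 3984*(184 + 56) = 3984*240 = 956160)
-((m + v) + S) = -((-249784 - 350595) + 956160) = -(-600379 + 956160) = -1*355781 = -355781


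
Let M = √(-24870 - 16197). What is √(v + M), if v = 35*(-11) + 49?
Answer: √(-336 + 117*I*√3) ≈ 5.3095 + 19.084*I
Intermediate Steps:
v = -336 (v = -385 + 49 = -336)
M = 117*I*√3 (M = √(-41067) = 117*I*√3 ≈ 202.65*I)
√(v + M) = √(-336 + 117*I*√3)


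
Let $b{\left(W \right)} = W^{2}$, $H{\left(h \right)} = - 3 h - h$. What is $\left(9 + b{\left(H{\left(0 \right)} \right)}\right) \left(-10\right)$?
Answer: $-90$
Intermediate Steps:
$H{\left(h \right)} = - 4 h$
$\left(9 + b{\left(H{\left(0 \right)} \right)}\right) \left(-10\right) = \left(9 + \left(\left(-4\right) 0\right)^{2}\right) \left(-10\right) = \left(9 + 0^{2}\right) \left(-10\right) = \left(9 + 0\right) \left(-10\right) = 9 \left(-10\right) = -90$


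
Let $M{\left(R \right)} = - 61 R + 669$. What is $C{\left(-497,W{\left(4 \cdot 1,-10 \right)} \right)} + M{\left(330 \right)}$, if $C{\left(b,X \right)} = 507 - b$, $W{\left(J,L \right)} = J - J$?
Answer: $-18457$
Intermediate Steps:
$W{\left(J,L \right)} = 0$
$M{\left(R \right)} = 669 - 61 R$
$C{\left(-497,W{\left(4 \cdot 1,-10 \right)} \right)} + M{\left(330 \right)} = \left(507 - -497\right) + \left(669 - 20130\right) = \left(507 + 497\right) + \left(669 - 20130\right) = 1004 - 19461 = -18457$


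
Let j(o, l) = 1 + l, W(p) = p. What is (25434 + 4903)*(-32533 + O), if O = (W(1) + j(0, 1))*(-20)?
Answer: -988773841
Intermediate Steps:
O = -60 (O = (1 + (1 + 1))*(-20) = (1 + 2)*(-20) = 3*(-20) = -60)
(25434 + 4903)*(-32533 + O) = (25434 + 4903)*(-32533 - 60) = 30337*(-32593) = -988773841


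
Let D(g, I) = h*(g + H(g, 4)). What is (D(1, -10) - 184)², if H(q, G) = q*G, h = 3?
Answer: 28561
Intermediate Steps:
H(q, G) = G*q
D(g, I) = 15*g (D(g, I) = 3*(g + 4*g) = 3*(5*g) = 15*g)
(D(1, -10) - 184)² = (15*1 - 184)² = (15 - 184)² = (-169)² = 28561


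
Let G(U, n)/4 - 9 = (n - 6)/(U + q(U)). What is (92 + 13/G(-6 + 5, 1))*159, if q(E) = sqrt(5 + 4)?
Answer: 29415/2 ≈ 14708.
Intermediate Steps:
q(E) = 3 (q(E) = sqrt(9) = 3)
G(U, n) = 36 + 4*(-6 + n)/(3 + U) (G(U, n) = 36 + 4*((n - 6)/(U + 3)) = 36 + 4*((-6 + n)/(3 + U)) = 36 + 4*(-6 + n)/(3 + U))
(92 + 13/G(-6 + 5, 1))*159 = (92 + 13/((4*(21 + 1 + 9*(-6 + 5))/(3 + (-6 + 5)))))*159 = (92 + 13/((4*(21 + 1 + 9*(-1))/(3 - 1))))*159 = (92 + 13/((4*(21 + 1 - 9)/2)))*159 = (92 + 13/((4*(1/2)*13)))*159 = (92 + 13/26)*159 = (92 + 13*(1/26))*159 = (92 + 1/2)*159 = (185/2)*159 = 29415/2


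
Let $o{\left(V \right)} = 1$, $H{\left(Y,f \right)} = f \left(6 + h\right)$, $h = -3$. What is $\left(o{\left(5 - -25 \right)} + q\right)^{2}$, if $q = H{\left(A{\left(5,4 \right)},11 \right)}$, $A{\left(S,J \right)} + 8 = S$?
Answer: $1156$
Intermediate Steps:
$A{\left(S,J \right)} = -8 + S$
$H{\left(Y,f \right)} = 3 f$ ($H{\left(Y,f \right)} = f \left(6 - 3\right) = f 3 = 3 f$)
$q = 33$ ($q = 3 \cdot 11 = 33$)
$\left(o{\left(5 - -25 \right)} + q\right)^{2} = \left(1 + 33\right)^{2} = 34^{2} = 1156$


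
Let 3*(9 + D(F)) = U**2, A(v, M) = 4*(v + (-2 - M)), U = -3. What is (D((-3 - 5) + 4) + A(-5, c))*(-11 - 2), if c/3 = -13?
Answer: -1586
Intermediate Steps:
c = -39 (c = 3*(-13) = -39)
A(v, M) = -8 - 4*M + 4*v (A(v, M) = 4*(-2 + v - M) = -8 - 4*M + 4*v)
D(F) = -6 (D(F) = -9 + (1/3)*(-3)**2 = -9 + (1/3)*9 = -9 + 3 = -6)
(D((-3 - 5) + 4) + A(-5, c))*(-11 - 2) = (-6 + (-8 - 4*(-39) + 4*(-5)))*(-11 - 2) = (-6 + (-8 + 156 - 20))*(-13) = (-6 + 128)*(-13) = 122*(-13) = -1586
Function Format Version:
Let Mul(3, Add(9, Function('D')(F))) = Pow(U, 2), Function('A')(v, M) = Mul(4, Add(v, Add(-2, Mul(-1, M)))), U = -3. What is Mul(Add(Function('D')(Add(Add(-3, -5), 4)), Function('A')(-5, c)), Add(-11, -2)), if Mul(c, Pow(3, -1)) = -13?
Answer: -1586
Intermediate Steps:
c = -39 (c = Mul(3, -13) = -39)
Function('A')(v, M) = Add(-8, Mul(-4, M), Mul(4, v)) (Function('A')(v, M) = Mul(4, Add(-2, v, Mul(-1, M))) = Add(-8, Mul(-4, M), Mul(4, v)))
Function('D')(F) = -6 (Function('D')(F) = Add(-9, Mul(Rational(1, 3), Pow(-3, 2))) = Add(-9, Mul(Rational(1, 3), 9)) = Add(-9, 3) = -6)
Mul(Add(Function('D')(Add(Add(-3, -5), 4)), Function('A')(-5, c)), Add(-11, -2)) = Mul(Add(-6, Add(-8, Mul(-4, -39), Mul(4, -5))), Add(-11, -2)) = Mul(Add(-6, Add(-8, 156, -20)), -13) = Mul(Add(-6, 128), -13) = Mul(122, -13) = -1586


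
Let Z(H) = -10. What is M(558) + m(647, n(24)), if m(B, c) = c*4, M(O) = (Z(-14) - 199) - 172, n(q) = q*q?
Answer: 1923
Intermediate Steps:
n(q) = q²
M(O) = -381 (M(O) = (-10 - 199) - 172 = -209 - 172 = -381)
m(B, c) = 4*c
M(558) + m(647, n(24)) = -381 + 4*24² = -381 + 4*576 = -381 + 2304 = 1923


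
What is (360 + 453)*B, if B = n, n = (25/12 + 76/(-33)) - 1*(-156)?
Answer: 5572573/44 ≈ 1.2665e+5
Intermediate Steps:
n = 20563/132 (n = (25*(1/12) + 76*(-1/33)) + 156 = (25/12 - 76/33) + 156 = -29/132 + 156 = 20563/132 ≈ 155.78)
B = 20563/132 ≈ 155.78
(360 + 453)*B = (360 + 453)*(20563/132) = 813*(20563/132) = 5572573/44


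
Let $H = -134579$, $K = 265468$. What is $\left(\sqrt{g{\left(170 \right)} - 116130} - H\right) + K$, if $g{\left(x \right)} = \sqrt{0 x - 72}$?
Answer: $400047 + \sqrt{-116130 + 6 i \sqrt{2}} \approx 4.0005 \cdot 10^{5} + 340.78 i$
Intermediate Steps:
$g{\left(x \right)} = 6 i \sqrt{2}$ ($g{\left(x \right)} = \sqrt{0 - 72} = \sqrt{-72} = 6 i \sqrt{2}$)
$\left(\sqrt{g{\left(170 \right)} - 116130} - H\right) + K = \left(\sqrt{6 i \sqrt{2} - 116130} - -134579\right) + 265468 = \left(\sqrt{-116130 + 6 i \sqrt{2}} + 134579\right) + 265468 = \left(134579 + \sqrt{-116130 + 6 i \sqrt{2}}\right) + 265468 = 400047 + \sqrt{-116130 + 6 i \sqrt{2}}$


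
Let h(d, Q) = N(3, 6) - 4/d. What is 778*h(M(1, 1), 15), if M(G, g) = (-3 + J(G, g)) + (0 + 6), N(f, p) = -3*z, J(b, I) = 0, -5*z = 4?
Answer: 12448/15 ≈ 829.87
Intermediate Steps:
z = -4/5 (z = -1/5*4 = -4/5 ≈ -0.80000)
N(f, p) = 12/5 (N(f, p) = -3*(-4/5) = 12/5)
M(G, g) = 3 (M(G, g) = (-3 + 0) + (0 + 6) = -3 + 6 = 3)
h(d, Q) = 12/5 - 4/d
778*h(M(1, 1), 15) = 778*(12/5 - 4/3) = 778*(16/15) = 12448/15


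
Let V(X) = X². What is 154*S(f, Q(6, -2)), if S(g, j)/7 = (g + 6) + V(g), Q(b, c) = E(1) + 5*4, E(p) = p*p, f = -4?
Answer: 19404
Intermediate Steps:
E(p) = p²
Q(b, c) = 21 (Q(b, c) = 1² + 5*4 = 1 + 20 = 21)
S(g, j) = 42 + 7*g + 7*g² (S(g, j) = 7*((g + 6) + g²) = 7*((6 + g) + g²) = 7*(6 + g + g²) = 42 + 7*g + 7*g²)
154*S(f, Q(6, -2)) = 154*(42 + 7*(-4) + 7*(-4)²) = 154*(42 - 28 + 7*16) = 154*(42 - 28 + 112) = 154*126 = 19404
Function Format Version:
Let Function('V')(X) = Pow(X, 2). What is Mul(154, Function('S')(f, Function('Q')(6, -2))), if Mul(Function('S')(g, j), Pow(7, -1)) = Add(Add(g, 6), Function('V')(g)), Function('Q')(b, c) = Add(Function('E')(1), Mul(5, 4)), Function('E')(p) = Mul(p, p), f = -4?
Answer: 19404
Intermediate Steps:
Function('E')(p) = Pow(p, 2)
Function('Q')(b, c) = 21 (Function('Q')(b, c) = Add(Pow(1, 2), Mul(5, 4)) = Add(1, 20) = 21)
Function('S')(g, j) = Add(42, Mul(7, g), Mul(7, Pow(g, 2))) (Function('S')(g, j) = Mul(7, Add(Add(g, 6), Pow(g, 2))) = Mul(7, Add(Add(6, g), Pow(g, 2))) = Mul(7, Add(6, g, Pow(g, 2))) = Add(42, Mul(7, g), Mul(7, Pow(g, 2))))
Mul(154, Function('S')(f, Function('Q')(6, -2))) = Mul(154, Add(42, Mul(7, -4), Mul(7, Pow(-4, 2)))) = Mul(154, Add(42, -28, Mul(7, 16))) = Mul(154, Add(42, -28, 112)) = Mul(154, 126) = 19404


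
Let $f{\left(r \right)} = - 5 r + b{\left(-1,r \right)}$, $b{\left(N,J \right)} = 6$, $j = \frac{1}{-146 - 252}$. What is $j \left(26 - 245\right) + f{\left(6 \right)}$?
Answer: $- \frac{9333}{398} \approx -23.45$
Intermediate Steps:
$j = - \frac{1}{398}$ ($j = \frac{1}{-398} = - \frac{1}{398} \approx -0.0025126$)
$f{\left(r \right)} = 6 - 5 r$ ($f{\left(r \right)} = - 5 r + 6 = 6 - 5 r$)
$j \left(26 - 245\right) + f{\left(6 \right)} = - \frac{26 - 245}{398} + \left(6 - 30\right) = \left(- \frac{1}{398}\right) \left(-219\right) - 24 = \frac{219}{398} - 24 = - \frac{9333}{398}$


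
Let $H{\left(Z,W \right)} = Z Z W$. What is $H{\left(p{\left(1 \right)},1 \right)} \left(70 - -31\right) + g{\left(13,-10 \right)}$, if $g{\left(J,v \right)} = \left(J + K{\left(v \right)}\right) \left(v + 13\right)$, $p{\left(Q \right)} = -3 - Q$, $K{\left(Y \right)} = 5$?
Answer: $1670$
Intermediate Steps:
$g{\left(J,v \right)} = \left(5 + J\right) \left(13 + v\right)$ ($g{\left(J,v \right)} = \left(J + 5\right) \left(v + 13\right) = \left(5 + J\right) \left(13 + v\right)$)
$H{\left(Z,W \right)} = W Z^{2}$ ($H{\left(Z,W \right)} = Z^{2} W = W Z^{2}$)
$H{\left(p{\left(1 \right)},1 \right)} \left(70 - -31\right) + g{\left(13,-10 \right)} = 1 \left(-3 - 1\right)^{2} \left(70 - -31\right) + \left(65 + 5 \left(-10\right) + 13 \cdot 13 + 13 \left(-10\right)\right) = 1 \left(-3 - 1\right)^{2} \left(70 + 31\right) + \left(65 - 50 + 169 - 130\right) = 1 \left(-4\right)^{2} \cdot 101 + 54 = 1 \cdot 16 \cdot 101 + 54 = 16 \cdot 101 + 54 = 1616 + 54 = 1670$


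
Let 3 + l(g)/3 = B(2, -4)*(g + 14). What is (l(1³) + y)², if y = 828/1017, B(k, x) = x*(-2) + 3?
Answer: 3026100100/12769 ≈ 2.3699e+5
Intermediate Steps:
B(k, x) = 3 - 2*x (B(k, x) = -2*x + 3 = 3 - 2*x)
l(g) = 453 + 33*g (l(g) = -9 + 3*((3 - 2*(-4))*(g + 14)) = -9 + 3*((3 + 8)*(14 + g)) = -9 + 3*(11*(14 + g)) = -9 + 3*(154 + 11*g) = -9 + (462 + 33*g) = 453 + 33*g)
y = 92/113 (y = 828*(1/1017) = 92/113 ≈ 0.81416)
(l(1³) + y)² = ((453 + 33*1³) + 92/113)² = ((453 + 33*1) + 92/113)² = ((453 + 33) + 92/113)² = (486 + 92/113)² = (55010/113)² = 3026100100/12769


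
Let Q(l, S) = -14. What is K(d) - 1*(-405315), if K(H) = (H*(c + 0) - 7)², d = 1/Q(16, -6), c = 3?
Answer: 79451941/196 ≈ 4.0537e+5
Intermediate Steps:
d = -1/14 (d = 1/(-14) = -1/14 ≈ -0.071429)
K(H) = (-7 + 3*H)² (K(H) = (H*(3 + 0) - 7)² = (H*3 - 7)² = (3*H - 7)² = (-7 + 3*H)²)
K(d) - 1*(-405315) = (-7 + 3*(-1/14))² - 1*(-405315) = (-7 - 3/14)² + 405315 = (-101/14)² + 405315 = 10201/196 + 405315 = 79451941/196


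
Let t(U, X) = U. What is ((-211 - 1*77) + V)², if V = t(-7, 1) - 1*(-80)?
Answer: 46225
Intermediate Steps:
V = 73 (V = -7 - 1*(-80) = -7 + 80 = 73)
((-211 - 1*77) + V)² = ((-211 - 1*77) + 73)² = ((-211 - 77) + 73)² = (-288 + 73)² = (-215)² = 46225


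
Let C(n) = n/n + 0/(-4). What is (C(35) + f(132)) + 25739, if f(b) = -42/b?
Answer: 566273/22 ≈ 25740.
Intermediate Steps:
C(n) = 1 (C(n) = 1 + 0*(-¼) = 1 + 0 = 1)
(C(35) + f(132)) + 25739 = (1 - 42/132) + 25739 = (1 - 42*1/132) + 25739 = (1 - 7/22) + 25739 = 15/22 + 25739 = 566273/22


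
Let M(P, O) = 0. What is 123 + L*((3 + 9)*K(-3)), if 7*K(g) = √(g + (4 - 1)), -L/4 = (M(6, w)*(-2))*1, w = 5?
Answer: 123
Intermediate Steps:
L = 0 (L = -4*0*(-2) = -0 = -4*0 = 0)
K(g) = √(3 + g)/7 (K(g) = √(g + (4 - 1))/7 = √(g + 3)/7 = √(3 + g)/7)
123 + L*((3 + 9)*K(-3)) = 123 + 0*((3 + 9)*(√(3 - 3)/7)) = 123 + 0*(12*(√0/7)) = 123 + 0*(12*((⅐)*0)) = 123 + 0*(12*0) = 123 + 0*0 = 123 + 0 = 123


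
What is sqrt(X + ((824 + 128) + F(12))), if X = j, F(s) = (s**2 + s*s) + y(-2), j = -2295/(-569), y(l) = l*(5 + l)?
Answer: sqrt(400826929)/569 ≈ 35.186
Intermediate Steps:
j = 2295/569 (j = -2295*(-1/569) = 2295/569 ≈ 4.0334)
F(s) = -6 + 2*s**2 (F(s) = (s**2 + s*s) - 2*(5 - 2) = (s**2 + s**2) - 2*3 = 2*s**2 - 6 = -6 + 2*s**2)
X = 2295/569 ≈ 4.0334
sqrt(X + ((824 + 128) + F(12))) = sqrt(2295/569 + ((824 + 128) + (-6 + 2*12**2))) = sqrt(2295/569 + (952 + (-6 + 2*144))) = sqrt(2295/569 + (952 + (-6 + 288))) = sqrt(2295/569 + (952 + 282)) = sqrt(2295/569 + 1234) = sqrt(704441/569) = sqrt(400826929)/569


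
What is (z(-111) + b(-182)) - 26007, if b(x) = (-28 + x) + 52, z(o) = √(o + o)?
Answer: -26165 + I*√222 ≈ -26165.0 + 14.9*I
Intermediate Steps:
z(o) = √2*√o (z(o) = √(2*o) = √2*√o)
b(x) = 24 + x
(z(-111) + b(-182)) - 26007 = (√2*√(-111) + (24 - 182)) - 26007 = (√2*(I*√111) - 158) - 26007 = (I*√222 - 158) - 26007 = (-158 + I*√222) - 26007 = -26165 + I*√222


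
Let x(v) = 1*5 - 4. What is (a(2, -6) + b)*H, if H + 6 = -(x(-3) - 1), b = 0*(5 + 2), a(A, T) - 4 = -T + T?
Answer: -24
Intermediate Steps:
a(A, T) = 4 (a(A, T) = 4 + (-T + T) = 4 + 0 = 4)
x(v) = 1 (x(v) = 5 - 4 = 1)
b = 0 (b = 0*7 = 0)
H = -6 (H = -6 - (1 - 1) = -6 - 1*0 = -6 + 0 = -6)
(a(2, -6) + b)*H = (4 + 0)*(-6) = 4*(-6) = -24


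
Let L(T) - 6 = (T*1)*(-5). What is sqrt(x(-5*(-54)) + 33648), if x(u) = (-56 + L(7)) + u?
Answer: sqrt(33833) ≈ 183.94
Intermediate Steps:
L(T) = 6 - 5*T (L(T) = 6 + (T*1)*(-5) = 6 + T*(-5) = 6 - 5*T)
x(u) = -85 + u (x(u) = (-56 + (6 - 5*7)) + u = (-56 + (6 - 35)) + u = (-56 - 29) + u = -85 + u)
sqrt(x(-5*(-54)) + 33648) = sqrt((-85 - 5*(-54)) + 33648) = sqrt((-85 + 270) + 33648) = sqrt(185 + 33648) = sqrt(33833)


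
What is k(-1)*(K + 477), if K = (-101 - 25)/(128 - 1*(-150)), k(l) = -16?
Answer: -1059840/139 ≈ -7624.8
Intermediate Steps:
K = -63/139 (K = -126/(128 + 150) = -126/278 = -126*1/278 = -63/139 ≈ -0.45324)
k(-1)*(K + 477) = -16*(-63/139 + 477) = -16*66240/139 = -1059840/139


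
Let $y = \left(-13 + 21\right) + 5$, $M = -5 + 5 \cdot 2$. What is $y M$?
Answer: $65$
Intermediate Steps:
$M = 5$ ($M = -5 + 10 = 5$)
$y = 13$ ($y = 8 + 5 = 13$)
$y M = 13 \cdot 5 = 65$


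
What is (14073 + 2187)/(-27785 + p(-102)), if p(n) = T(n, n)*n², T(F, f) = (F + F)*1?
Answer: -16260/2150201 ≈ -0.0075621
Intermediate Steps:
T(F, f) = 2*F (T(F, f) = (2*F)*1 = 2*F)
p(n) = 2*n³ (p(n) = (2*n)*n² = 2*n³)
(14073 + 2187)/(-27785 + p(-102)) = (14073 + 2187)/(-27785 + 2*(-102)³) = 16260/(-27785 + 2*(-1061208)) = 16260/(-27785 - 2122416) = 16260/(-2150201) = 16260*(-1/2150201) = -16260/2150201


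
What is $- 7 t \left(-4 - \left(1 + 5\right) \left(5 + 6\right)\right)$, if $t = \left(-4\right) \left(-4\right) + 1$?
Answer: $8330$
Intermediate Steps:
$t = 17$ ($t = 16 + 1 = 17$)
$- 7 t \left(-4 - \left(1 + 5\right) \left(5 + 6\right)\right) = \left(-7\right) 17 \left(-4 - \left(1 + 5\right) \left(5 + 6\right)\right) = - 119 \left(-4 - 6 \cdot 11\right) = - 119 \left(-4 - 66\right) = \left(-119\right) \left(-70\right) = 8330$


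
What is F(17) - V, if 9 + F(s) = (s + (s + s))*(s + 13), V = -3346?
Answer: 4867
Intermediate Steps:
F(s) = -9 + 3*s*(13 + s) (F(s) = -9 + (s + (s + s))*(s + 13) = -9 + (s + 2*s)*(13 + s) = -9 + (3*s)*(13 + s) = -9 + 3*s*(13 + s))
F(17) - V = (-9 + 3*17² + 39*17) - 1*(-3346) = (-9 + 3*289 + 663) + 3346 = (-9 + 867 + 663) + 3346 = 1521 + 3346 = 4867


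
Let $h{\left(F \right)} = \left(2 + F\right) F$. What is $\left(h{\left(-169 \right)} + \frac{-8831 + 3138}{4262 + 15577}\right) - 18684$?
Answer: $\frac{189238528}{19839} \approx 9538.7$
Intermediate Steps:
$h{\left(F \right)} = F \left(2 + F\right)$
$\left(h{\left(-169 \right)} + \frac{-8831 + 3138}{4262 + 15577}\right) - 18684 = \left(- 169 \left(2 - 169\right) + \frac{-8831 + 3138}{4262 + 15577}\right) - 18684 = \left(\left(-169\right) \left(-167\right) - \frac{5693}{19839}\right) - 18684 = \left(28223 - \frac{5693}{19839}\right) - 18684 = \frac{559910404}{19839} - 18684 = \frac{189238528}{19839}$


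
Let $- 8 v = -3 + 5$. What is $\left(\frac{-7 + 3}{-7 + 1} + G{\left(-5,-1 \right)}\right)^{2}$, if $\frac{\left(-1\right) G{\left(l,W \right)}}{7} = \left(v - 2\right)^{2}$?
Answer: $\frac{2785561}{2304} \approx 1209.0$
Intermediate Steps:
$v = - \frac{1}{4}$ ($v = - \frac{-3 + 5}{8} = \left(- \frac{1}{8}\right) 2 = - \frac{1}{4} \approx -0.25$)
$G{\left(l,W \right)} = - \frac{567}{16}$ ($G{\left(l,W \right)} = - 7 \left(- \frac{1}{4} - 2\right)^{2} = - 7 \left(- \frac{9}{4}\right)^{2} = \left(-7\right) \frac{81}{16} = - \frac{567}{16}$)
$\left(\frac{-7 + 3}{-7 + 1} + G{\left(-5,-1 \right)}\right)^{2} = \left(\frac{-7 + 3}{-7 + 1} - \frac{567}{16}\right)^{2} = \left(- \frac{4}{-6} - \frac{567}{16}\right)^{2} = \left(\left(-4\right) \left(- \frac{1}{6}\right) - \frac{567}{16}\right)^{2} = \left(\frac{2}{3} - \frac{567}{16}\right)^{2} = \left(- \frac{1669}{48}\right)^{2} = \frac{2785561}{2304}$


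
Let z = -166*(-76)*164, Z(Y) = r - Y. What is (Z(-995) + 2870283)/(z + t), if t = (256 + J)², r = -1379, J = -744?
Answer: 956633/769056 ≈ 1.2439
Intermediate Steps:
t = 238144 (t = (256 - 744)² = (-488)² = 238144)
Z(Y) = -1379 - Y
z = 2069024 (z = 12616*164 = 2069024)
(Z(-995) + 2870283)/(z + t) = ((-1379 - 1*(-995)) + 2870283)/(2069024 + 238144) = ((-1379 + 995) + 2870283)/2307168 = (-384 + 2870283)*(1/2307168) = 2869899*(1/2307168) = 956633/769056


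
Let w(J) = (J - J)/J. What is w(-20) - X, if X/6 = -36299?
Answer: 217794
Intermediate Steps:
w(J) = 0 (w(J) = 0/J = 0)
X = -217794 (X = 6*(-36299) = -217794)
w(-20) - X = 0 - 1*(-217794) = 0 + 217794 = 217794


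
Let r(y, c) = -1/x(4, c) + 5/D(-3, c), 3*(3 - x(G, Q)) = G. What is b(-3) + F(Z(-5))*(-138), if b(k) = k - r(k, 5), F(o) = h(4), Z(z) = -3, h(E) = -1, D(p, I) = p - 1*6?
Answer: 6127/45 ≈ 136.16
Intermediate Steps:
x(G, Q) = 3 - G/3
D(p, I) = -6 + p (D(p, I) = p - 6 = -6 + p)
r(y, c) = -52/45 (r(y, c) = -1/(3 - ⅓*4) + 5/(-6 - 3) = -1/(3 - 4/3) + 5/(-9) = -1/5/3 + 5*(-⅑) = -1*⅗ - 5/9 = -⅗ - 5/9 = -52/45)
F(o) = -1
b(k) = 52/45 + k (b(k) = k - 1*(-52/45) = k + 52/45 = 52/45 + k)
b(-3) + F(Z(-5))*(-138) = (52/45 - 3) - 1*(-138) = -83/45 + 138 = 6127/45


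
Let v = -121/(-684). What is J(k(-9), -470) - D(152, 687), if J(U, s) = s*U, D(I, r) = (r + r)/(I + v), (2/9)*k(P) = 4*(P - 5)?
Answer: 12327361344/104089 ≈ 1.1843e+5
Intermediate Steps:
v = 121/684 (v = -121*(-1/684) = 121/684 ≈ 0.17690)
k(P) = -90 + 18*P (k(P) = 9*(4*(P - 5))/2 = 9*(4*(-5 + P))/2 = 9*(-20 + 4*P)/2 = -90 + 18*P)
D(I, r) = 2*r/(121/684 + I) (D(I, r) = (r + r)/(I + 121/684) = (2*r)/(121/684 + I) = 2*r/(121/684 + I))
J(U, s) = U*s
J(k(-9), -470) - D(152, 687) = (-90 + 18*(-9))*(-470) - 1368*687/(121 + 684*152) = (-90 - 162)*(-470) - 1368*687/(121 + 103968) = -252*(-470) - 1368*687/104089 = 118440 - 1368*687/104089 = 118440 - 1*939816/104089 = 118440 - 939816/104089 = 12327361344/104089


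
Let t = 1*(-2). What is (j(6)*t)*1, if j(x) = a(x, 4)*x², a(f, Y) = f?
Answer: -432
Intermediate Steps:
t = -2
j(x) = x³ (j(x) = x*x² = x³)
(j(6)*t)*1 = (6³*(-2))*1 = (216*(-2))*1 = -432*1 = -432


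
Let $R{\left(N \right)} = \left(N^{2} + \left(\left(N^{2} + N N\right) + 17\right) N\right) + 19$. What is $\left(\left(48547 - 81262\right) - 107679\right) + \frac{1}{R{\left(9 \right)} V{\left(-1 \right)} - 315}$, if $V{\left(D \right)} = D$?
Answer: $- \frac{284438245}{2026} \approx -1.4039 \cdot 10^{5}$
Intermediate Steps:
$R{\left(N \right)} = 19 + N^{2} + N \left(17 + 2 N^{2}\right)$ ($R{\left(N \right)} = \left(N^{2} + \left(\left(N^{2} + N^{2}\right) + 17\right) N\right) + 19 = \left(N^{2} + \left(2 N^{2} + 17\right) N\right) + 19 = \left(N^{2} + \left(17 + 2 N^{2}\right) N\right) + 19 = \left(N^{2} + N \left(17 + 2 N^{2}\right)\right) + 19 = 19 + N^{2} + N \left(17 + 2 N^{2}\right)$)
$\left(\left(48547 - 81262\right) - 107679\right) + \frac{1}{R{\left(9 \right)} V{\left(-1 \right)} - 315} = \left(\left(48547 - 81262\right) - 107679\right) + \frac{1}{\left(19 + 9^{2} + 2 \cdot 9^{3} + 17 \cdot 9\right) \left(-1\right) - 315} = \left(-32715 - 107679\right) + \frac{1}{\left(19 + 81 + 2 \cdot 729 + 153\right) \left(-1\right) - 315} = -140394 + \frac{1}{\left(19 + 81 + 1458 + 153\right) \left(-1\right) - 315} = -140394 + \frac{1}{1711 \left(-1\right) - 315} = -140394 + \frac{1}{-1711 - 315} = -140394 + \frac{1}{-2026} = -140394 - \frac{1}{2026} = - \frac{284438245}{2026}$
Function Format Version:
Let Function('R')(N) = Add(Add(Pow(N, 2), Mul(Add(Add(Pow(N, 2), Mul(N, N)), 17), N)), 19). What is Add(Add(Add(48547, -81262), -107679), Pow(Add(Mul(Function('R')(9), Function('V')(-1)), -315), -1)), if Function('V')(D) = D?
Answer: Rational(-284438245, 2026) ≈ -1.4039e+5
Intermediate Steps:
Function('R')(N) = Add(19, Pow(N, 2), Mul(N, Add(17, Mul(2, Pow(N, 2))))) (Function('R')(N) = Add(Add(Pow(N, 2), Mul(Add(Add(Pow(N, 2), Pow(N, 2)), 17), N)), 19) = Add(Add(Pow(N, 2), Mul(Add(Mul(2, Pow(N, 2)), 17), N)), 19) = Add(Add(Pow(N, 2), Mul(Add(17, Mul(2, Pow(N, 2))), N)), 19) = Add(Add(Pow(N, 2), Mul(N, Add(17, Mul(2, Pow(N, 2))))), 19) = Add(19, Pow(N, 2), Mul(N, Add(17, Mul(2, Pow(N, 2))))))
Add(Add(Add(48547, -81262), -107679), Pow(Add(Mul(Function('R')(9), Function('V')(-1)), -315), -1)) = Add(Add(Add(48547, -81262), -107679), Pow(Add(Mul(Add(19, Pow(9, 2), Mul(2, Pow(9, 3)), Mul(17, 9)), -1), -315), -1)) = Add(Add(-32715, -107679), Pow(Add(Mul(Add(19, 81, Mul(2, 729), 153), -1), -315), -1)) = Add(-140394, Pow(Add(Mul(Add(19, 81, 1458, 153), -1), -315), -1)) = Add(-140394, Pow(Add(Mul(1711, -1), -315), -1)) = Add(-140394, Pow(Add(-1711, -315), -1)) = Add(-140394, Pow(-2026, -1)) = Add(-140394, Rational(-1, 2026)) = Rational(-284438245, 2026)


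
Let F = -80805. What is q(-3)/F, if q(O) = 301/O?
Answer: 301/242415 ≈ 0.0012417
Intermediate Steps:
q(-3)/F = (301/(-3))/(-80805) = (301*(-⅓))*(-1/80805) = -301/3*(-1/80805) = 301/242415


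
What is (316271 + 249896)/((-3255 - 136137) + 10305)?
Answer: -80881/18441 ≈ -4.3859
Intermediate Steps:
(316271 + 249896)/((-3255 - 136137) + 10305) = 566167/(-139392 + 10305) = 566167/(-129087) = 566167*(-1/129087) = -80881/18441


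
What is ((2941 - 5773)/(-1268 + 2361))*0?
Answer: 0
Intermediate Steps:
((2941 - 5773)/(-1268 + 2361))*0 = -2832/1093*0 = 0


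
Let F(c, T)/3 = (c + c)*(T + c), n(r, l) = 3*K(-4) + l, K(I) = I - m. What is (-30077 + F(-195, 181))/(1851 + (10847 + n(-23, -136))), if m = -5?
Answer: -13697/12565 ≈ -1.0901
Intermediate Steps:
K(I) = 5 + I (K(I) = I - 1*(-5) = I + 5 = 5 + I)
n(r, l) = 3 + l (n(r, l) = 3*(5 - 4) + l = 3*1 + l = 3 + l)
F(c, T) = 6*c*(T + c) (F(c, T) = 3*((c + c)*(T + c)) = 3*((2*c)*(T + c)) = 3*(2*c*(T + c)) = 6*c*(T + c))
(-30077 + F(-195, 181))/(1851 + (10847 + n(-23, -136))) = (-30077 + 6*(-195)*(181 - 195))/(1851 + (10847 + (3 - 136))) = (-30077 + 6*(-195)*(-14))/(1851 + (10847 - 133)) = (-30077 + 16380)/(1851 + 10714) = -13697/12565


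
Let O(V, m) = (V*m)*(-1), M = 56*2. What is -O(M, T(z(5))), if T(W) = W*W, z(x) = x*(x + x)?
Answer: 280000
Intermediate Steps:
z(x) = 2*x² (z(x) = x*(2*x) = 2*x²)
M = 112
T(W) = W²
O(V, m) = -V*m
-O(M, T(z(5))) = -(-1)*112*(2*5²)² = -(-1)*112*(2*25)² = -(-1)*112*50² = -(-1)*112*2500 = -1*(-280000) = 280000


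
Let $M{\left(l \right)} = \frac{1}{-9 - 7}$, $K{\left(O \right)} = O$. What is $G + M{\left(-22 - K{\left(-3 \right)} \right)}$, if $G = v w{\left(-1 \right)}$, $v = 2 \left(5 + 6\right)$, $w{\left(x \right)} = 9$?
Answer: $\frac{3167}{16} \approx 197.94$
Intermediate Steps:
$v = 22$ ($v = 2 \cdot 11 = 22$)
$M{\left(l \right)} = - \frac{1}{16}$ ($M{\left(l \right)} = \frac{1}{-16} = - \frac{1}{16}$)
$G = 198$ ($G = 22 \cdot 9 = 198$)
$G + M{\left(-22 - K{\left(-3 \right)} \right)} = 198 - \frac{1}{16} = \frac{3167}{16}$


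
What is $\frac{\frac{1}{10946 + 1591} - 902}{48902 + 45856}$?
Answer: $- \frac{11308373}{1187981046} \approx -0.009519$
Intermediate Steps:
$\frac{\frac{1}{10946 + 1591} - 902}{48902 + 45856} = \frac{\frac{1}{12537} - 902}{94758} = \left(\frac{1}{12537} - 902\right) \frac{1}{94758} = \left(- \frac{11308373}{12537}\right) \frac{1}{94758} = - \frac{11308373}{1187981046}$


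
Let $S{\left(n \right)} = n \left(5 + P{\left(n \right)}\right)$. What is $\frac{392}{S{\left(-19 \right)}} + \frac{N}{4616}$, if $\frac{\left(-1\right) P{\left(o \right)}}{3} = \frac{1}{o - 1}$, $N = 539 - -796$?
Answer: $- \frac{33576845}{9033512} \approx -3.7169$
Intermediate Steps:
$N = 1335$ ($N = 539 + 796 = 1335$)
$P{\left(o \right)} = - \frac{3}{-1 + o}$ ($P{\left(o \right)} = - \frac{3}{o - 1} = - \frac{3}{-1 + o}$)
$S{\left(n \right)} = n \left(5 - \frac{3}{-1 + n}\right)$
$\frac{392}{S{\left(-19 \right)}} + \frac{N}{4616} = \frac{392}{\left(-19\right) \frac{1}{-1 - 19} \left(-8 + 5 \left(-19\right)\right)} + \frac{1335}{4616} = \frac{392}{\left(-19\right) \frac{1}{-20} \left(-8 - 95\right)} + 1335 \cdot \frac{1}{4616} = \frac{392}{\left(-19\right) \left(- \frac{1}{20}\right) \left(-103\right)} + \frac{1335}{4616} = \frac{392}{- \frac{1957}{20}} + \frac{1335}{4616} = 392 \left(- \frac{20}{1957}\right) + \frac{1335}{4616} = - \frac{7840}{1957} + \frac{1335}{4616} = - \frac{33576845}{9033512}$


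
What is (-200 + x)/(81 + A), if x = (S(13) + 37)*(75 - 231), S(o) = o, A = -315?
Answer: 4000/117 ≈ 34.188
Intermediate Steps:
x = -7800 (x = (13 + 37)*(75 - 231) = 50*(-156) = -7800)
(-200 + x)/(81 + A) = (-200 - 7800)/(81 - 315) = -8000/(-234) = -8000*(-1/234) = 4000/117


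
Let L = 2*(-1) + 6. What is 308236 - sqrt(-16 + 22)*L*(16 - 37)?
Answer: 308236 + 84*sqrt(6) ≈ 3.0844e+5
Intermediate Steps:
L = 4 (L = -2 + 6 = 4)
308236 - sqrt(-16 + 22)*L*(16 - 37) = 308236 - sqrt(-16 + 22)*4*(16 - 37) = 308236 - sqrt(6)*4*(-21) = 308236 - 4*sqrt(6)*(-21) = 308236 - (-84)*sqrt(6) = 308236 + 84*sqrt(6)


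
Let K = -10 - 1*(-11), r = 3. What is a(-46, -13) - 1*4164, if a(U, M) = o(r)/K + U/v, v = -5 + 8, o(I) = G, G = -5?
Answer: -12553/3 ≈ -4184.3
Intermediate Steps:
o(I) = -5
K = 1 (K = -10 + 11 = 1)
v = 3
a(U, M) = -5 + U/3 (a(U, M) = -5/1 + U/3 = -5*1 + U*(1/3) = -5 + U/3)
a(-46, -13) - 1*4164 = (-5 + (1/3)*(-46)) - 1*4164 = (-5 - 46/3) - 4164 = -61/3 - 4164 = -12553/3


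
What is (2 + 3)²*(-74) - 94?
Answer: -1944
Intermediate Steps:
(2 + 3)²*(-74) - 94 = 5²*(-74) - 94 = 25*(-74) - 94 = -1850 - 94 = -1944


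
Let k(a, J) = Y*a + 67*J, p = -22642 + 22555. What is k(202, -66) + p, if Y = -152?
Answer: -35213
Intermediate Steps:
p = -87
k(a, J) = -152*a + 67*J
k(202, -66) + p = (-152*202 + 67*(-66)) - 87 = (-30704 - 4422) - 87 = -35126 - 87 = -35213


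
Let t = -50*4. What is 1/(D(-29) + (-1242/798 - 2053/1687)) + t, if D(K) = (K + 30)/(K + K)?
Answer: -1039440074/5187905 ≈ -200.36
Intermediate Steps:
D(K) = (30 + K)/(2*K) (D(K) = (30 + K)/((2*K)) = (30 + K)*(1/(2*K)) = (30 + K)/(2*K))
t = -200
1/(D(-29) + (-1242/798 - 2053/1687)) + t = 1/((½)*(30 - 29)/(-29) + (-1242/798 - 2053/1687)) - 200 = 1/((½)*(-1/29)*1 + (-1242*1/798 - 2053*1/1687)) - 200 = 1/(-1/58 + (-207/133 - 2053/1687)) - 200 = 1/(-1/58 - 88894/32053) - 200 = 1/(-5187905/1859074) - 200 = -1859074/5187905 - 200 = -1039440074/5187905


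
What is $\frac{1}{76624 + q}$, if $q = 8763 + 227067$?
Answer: $\frac{1}{312454} \approx 3.2005 \cdot 10^{-6}$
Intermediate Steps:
$q = 235830$
$\frac{1}{76624 + q} = \frac{1}{76624 + 235830} = \frac{1}{312454}$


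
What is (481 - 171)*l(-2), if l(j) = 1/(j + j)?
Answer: -155/2 ≈ -77.500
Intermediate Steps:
l(j) = 1/(2*j)
(481 - 171)*l(-2) = (481 - 171)*((1/2)/(-2)) = 310*((1/2)*(-1/2)) = 310*(-1/4) = -155/2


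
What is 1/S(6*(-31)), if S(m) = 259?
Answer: 1/259 ≈ 0.0038610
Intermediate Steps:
1/S(6*(-31)) = 1/259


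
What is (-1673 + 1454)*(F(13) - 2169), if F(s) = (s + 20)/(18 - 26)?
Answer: 3807315/8 ≈ 4.7591e+5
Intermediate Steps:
F(s) = -5/2 - s/8 (F(s) = (20 + s)/(-8) = (20 + s)*(-1/8) = -5/2 - s/8)
(-1673 + 1454)*(F(13) - 2169) = (-1673 + 1454)*((-5/2 - 1/8*13) - 2169) = -219*((-5/2 - 13/8) - 2169) = -219*(-33/8 - 2169) = -219*(-17385/8) = 3807315/8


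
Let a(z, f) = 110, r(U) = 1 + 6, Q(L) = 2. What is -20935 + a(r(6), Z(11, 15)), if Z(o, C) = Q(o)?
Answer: -20825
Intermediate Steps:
Z(o, C) = 2
r(U) = 7
-20935 + a(r(6), Z(11, 15)) = -20935 + 110 = -20825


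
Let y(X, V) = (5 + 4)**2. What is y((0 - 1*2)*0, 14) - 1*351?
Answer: -270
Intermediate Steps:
y(X, V) = 81 (y(X, V) = 9**2 = 81)
y((0 - 1*2)*0, 14) - 1*351 = 81 - 1*351 = 81 - 351 = -270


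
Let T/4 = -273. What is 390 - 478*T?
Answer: 522366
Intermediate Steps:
T = -1092 (T = 4*(-273) = -1092)
390 - 478*T = 390 - 478*(-1092) = 390 + 521976 = 522366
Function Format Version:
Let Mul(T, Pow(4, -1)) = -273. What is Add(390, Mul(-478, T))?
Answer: 522366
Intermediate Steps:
T = -1092 (T = Mul(4, -273) = -1092)
Add(390, Mul(-478, T)) = Add(390, Mul(-478, -1092)) = Add(390, 521976) = 522366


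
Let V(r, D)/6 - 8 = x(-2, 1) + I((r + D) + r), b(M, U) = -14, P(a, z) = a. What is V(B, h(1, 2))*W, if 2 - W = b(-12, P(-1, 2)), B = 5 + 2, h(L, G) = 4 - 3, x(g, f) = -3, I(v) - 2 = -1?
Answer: 576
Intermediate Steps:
I(v) = 1 (I(v) = 2 - 1 = 1)
h(L, G) = 1
B = 7
W = 16 (W = 2 - 1*(-14) = 2 + 14 = 16)
V(r, D) = 36 (V(r, D) = 48 + 6*(-3 + 1) = 48 + 6*(-2) = 48 - 12 = 36)
V(B, h(1, 2))*W = 36*16 = 576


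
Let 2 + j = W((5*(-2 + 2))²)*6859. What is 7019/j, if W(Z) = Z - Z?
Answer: -7019/2 ≈ -3509.5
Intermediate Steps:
W(Z) = 0
j = -2 (j = -2 + 0*6859 = -2 + 0 = -2)
7019/j = 7019/(-2) = 7019*(-½) = -7019/2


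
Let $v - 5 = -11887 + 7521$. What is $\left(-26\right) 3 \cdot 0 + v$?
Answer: $-4361$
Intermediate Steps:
$v = -4361$ ($v = 5 + \left(-11887 + 7521\right) = 5 - 4366 = -4361$)
$\left(-26\right) 3 \cdot 0 + v = \left(-26\right) 3 \cdot 0 - 4361 = \left(-78\right) 0 - 4361 = 0 - 4361 = -4361$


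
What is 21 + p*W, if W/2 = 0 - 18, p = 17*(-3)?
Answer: 1857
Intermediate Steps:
p = -51
W = -36 (W = 2*(0 - 18) = 2*(-18) = -36)
21 + p*W = 21 - 51*(-36) = 21 + 1836 = 1857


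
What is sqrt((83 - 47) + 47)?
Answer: sqrt(83) ≈ 9.1104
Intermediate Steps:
sqrt((83 - 47) + 47) = sqrt(36 + 47) = sqrt(83)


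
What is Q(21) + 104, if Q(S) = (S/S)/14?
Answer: 1457/14 ≈ 104.07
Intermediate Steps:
Q(S) = 1/14 (Q(S) = 1*(1/14) = 1/14)
Q(21) + 104 = 1/14 + 104 = 1457/14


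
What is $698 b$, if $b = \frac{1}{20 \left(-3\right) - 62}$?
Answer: $- \frac{349}{61} \approx -5.7213$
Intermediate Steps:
$b = - \frac{1}{122}$ ($b = \frac{1}{-60 - 62} = \frac{1}{-122} = - \frac{1}{122} \approx -0.0081967$)
$698 b = 698 \left(- \frac{1}{122}\right) = - \frac{349}{61}$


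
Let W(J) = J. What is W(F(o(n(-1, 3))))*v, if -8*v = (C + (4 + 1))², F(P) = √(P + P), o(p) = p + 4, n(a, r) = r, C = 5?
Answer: -25*√14/2 ≈ -46.771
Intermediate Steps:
o(p) = 4 + p
F(P) = √2*√P (F(P) = √(2*P) = √2*√P)
v = -25/2 (v = -(5 + (4 + 1))²/8 = -(5 + 5)²/8 = -⅛*10² = -⅛*100 = -25/2 ≈ -12.500)
W(F(o(n(-1, 3))))*v = (√2*√(4 + 3))*(-25/2) = (√2*√7)*(-25/2) = √14*(-25/2) = -25*√14/2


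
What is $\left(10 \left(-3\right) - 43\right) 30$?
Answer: $-2190$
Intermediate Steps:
$\left(10 \left(-3\right) - 43\right) 30 = \left(-30 - 43\right) 30 = \left(-73\right) 30 = -2190$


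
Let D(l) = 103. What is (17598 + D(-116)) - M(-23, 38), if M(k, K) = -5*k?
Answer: 17586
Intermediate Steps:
(17598 + D(-116)) - M(-23, 38) = (17598 + 103) - (-5)*(-23) = 17701 - 1*115 = 17701 - 115 = 17586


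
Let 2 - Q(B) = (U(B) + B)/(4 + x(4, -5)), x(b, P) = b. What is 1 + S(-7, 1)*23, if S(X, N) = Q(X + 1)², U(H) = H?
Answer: 1131/4 ≈ 282.75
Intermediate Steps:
Q(B) = 2 - B/4 (Q(B) = 2 - (B + B)/(4 + 4) = 2 - 2*B/8 = 2 - B/4)
S(X, N) = (7/4 - X/4)² (S(X, N) = (2 - (X + 1)/4)² = (2 - (1 + X)/4)² = (2 + (-¼ - X/4))² = (7/4 - X/4)²)
1 + S(-7, 1)*23 = 1 + ((-7 - 7)²/16)*23 = 1 + ((1/16)*(-14)²)*23 = 1 + ((1/16)*196)*23 = 1 + (49/4)*23 = 1 + 1127/4 = 1131/4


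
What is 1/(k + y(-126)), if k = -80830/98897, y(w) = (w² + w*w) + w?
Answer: 98897/3127635692 ≈ 3.1620e-5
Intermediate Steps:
y(w) = w + 2*w² (y(w) = (w² + w²) + w = 2*w² + w = w + 2*w²)
k = -80830/98897 (k = -80830*1/98897 = -80830/98897 ≈ -0.81732)
1/(k + y(-126)) = 1/(-80830/98897 - 126*(1 + 2*(-126))) = 1/(-80830/98897 - 126*(1 - 252)) = 1/(-80830/98897 - 126*(-251)) = 1/(-80830/98897 + 31626) = 1/(3127635692/98897) = 98897/3127635692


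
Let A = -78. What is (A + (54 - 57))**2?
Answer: 6561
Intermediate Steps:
(A + (54 - 57))**2 = (-78 + (54 - 57))**2 = (-78 - 3)**2 = (-81)**2 = 6561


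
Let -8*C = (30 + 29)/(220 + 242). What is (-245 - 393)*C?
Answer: 1711/168 ≈ 10.185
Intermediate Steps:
C = -59/3696 (C = -(30 + 29)/(8*(220 + 242)) = -59/(8*462) = -⅛*59/462 = -59/3696 ≈ -0.015963)
(-245 - 393)*C = (-245 - 393)*(-59/3696) = -638*(-59/3696) = 1711/168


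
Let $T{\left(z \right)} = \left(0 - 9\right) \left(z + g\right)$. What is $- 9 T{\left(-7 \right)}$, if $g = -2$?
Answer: $-729$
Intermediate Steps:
$T{\left(z \right)} = 18 - 9 z$ ($T{\left(z \right)} = \left(0 - 9\right) \left(z - 2\right) = - 9 \left(-2 + z\right) = 18 - 9 z$)
$- 9 T{\left(-7 \right)} = - 9 \left(18 - -63\right) = - 9 \left(18 + 63\right) = \left(-9\right) 81 = -729$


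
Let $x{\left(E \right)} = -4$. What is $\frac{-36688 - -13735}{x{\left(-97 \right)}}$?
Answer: $\frac{22953}{4} \approx 5738.3$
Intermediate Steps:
$\frac{-36688 - -13735}{x{\left(-97 \right)}} = \frac{-36688 - -13735}{-4} = \left(-36688 + 13735\right) \left(- \frac{1}{4}\right) = \left(-22953\right) \left(- \frac{1}{4}\right) = \frac{22953}{4}$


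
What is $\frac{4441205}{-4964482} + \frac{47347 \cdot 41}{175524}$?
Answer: $\frac{4428824216497}{435692869284} \approx 10.165$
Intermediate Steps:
$\frac{4441205}{-4964482} + \frac{47347 \cdot 41}{175524} = 4441205 \left(- \frac{1}{4964482}\right) + 1941227 \cdot \frac{1}{175524} = - \frac{4441205}{4964482} + \frac{1941227}{175524} = \frac{4428824216497}{435692869284}$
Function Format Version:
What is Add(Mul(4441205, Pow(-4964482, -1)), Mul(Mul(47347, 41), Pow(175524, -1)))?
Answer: Rational(4428824216497, 435692869284) ≈ 10.165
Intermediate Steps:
Add(Mul(4441205, Pow(-4964482, -1)), Mul(Mul(47347, 41), Pow(175524, -1))) = Add(Mul(4441205, Rational(-1, 4964482)), Mul(1941227, Rational(1, 175524))) = Add(Rational(-4441205, 4964482), Rational(1941227, 175524)) = Rational(4428824216497, 435692869284)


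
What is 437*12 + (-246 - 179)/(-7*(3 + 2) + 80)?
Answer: 47111/9 ≈ 5234.6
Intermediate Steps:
437*12 + (-246 - 179)/(-7*(3 + 2) + 80) = 5244 - 425/(-7*5 + 80) = 5244 - 425/(-35 + 80) = 5244 - 425/45 = 5244 - 425*1/45 = 5244 - 85/9 = 47111/9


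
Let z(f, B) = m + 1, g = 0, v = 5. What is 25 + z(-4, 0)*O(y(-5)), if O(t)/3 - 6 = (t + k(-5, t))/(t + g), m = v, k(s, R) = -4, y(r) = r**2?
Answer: 3703/25 ≈ 148.12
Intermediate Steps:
m = 5
O(t) = 18 + 3*(-4 + t)/t (O(t) = 18 + 3*((t - 4)/(t + 0)) = 18 + 3*((-4 + t)/t) = 18 + 3*(-4 + t)/t)
z(f, B) = 6 (z(f, B) = 5 + 1 = 6)
25 + z(-4, 0)*O(y(-5)) = 25 + 6*(21 - 12/((-5)**2)) = 25 + 6*(21 - 12/25) = 25 + 6*(513/25) = 25 + 3078/25 = 3703/25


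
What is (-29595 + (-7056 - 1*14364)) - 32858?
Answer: -83873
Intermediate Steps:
(-29595 + (-7056 - 1*14364)) - 32858 = (-29595 + (-7056 - 14364)) - 32858 = (-29595 - 21420) - 32858 = -51015 - 32858 = -83873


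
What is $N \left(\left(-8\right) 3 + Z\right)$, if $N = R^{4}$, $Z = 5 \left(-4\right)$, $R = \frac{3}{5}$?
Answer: $- \frac{3564}{625} \approx -5.7024$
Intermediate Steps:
$R = \frac{3}{5}$ ($R = 3 \cdot \frac{1}{5} = \frac{3}{5} \approx 0.6$)
$Z = -20$
$N = \frac{81}{625}$ ($N = \left(\frac{3}{5}\right)^{4} = \frac{81}{625} \approx 0.1296$)
$N \left(\left(-8\right) 3 + Z\right) = \frac{81 \left(\left(-8\right) 3 - 20\right)}{625} = \frac{81 \left(-24 - 20\right)}{625} = \frac{81}{625} \left(-44\right) = - \frac{3564}{625}$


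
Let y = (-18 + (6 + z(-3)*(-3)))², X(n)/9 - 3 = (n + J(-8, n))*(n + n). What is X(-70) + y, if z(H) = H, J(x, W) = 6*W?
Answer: 617436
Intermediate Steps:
X(n) = 27 + 126*n² (X(n) = 27 + 9*((n + 6*n)*(n + n)) = 27 + 9*((7*n)*(2*n)) = 27 + 9*(14*n²) = 27 + 126*n²)
y = 9 (y = (-18 + (6 - 3*(-3)))² = (-18 + (6 + 9))² = (-18 + 15)² = (-3)² = 9)
X(-70) + y = (27 + 126*(-70)²) + 9 = (27 + 126*4900) + 9 = (27 + 617400) + 9 = 617427 + 9 = 617436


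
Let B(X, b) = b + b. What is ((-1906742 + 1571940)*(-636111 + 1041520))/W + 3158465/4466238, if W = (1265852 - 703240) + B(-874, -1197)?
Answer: -303104251755259457/1251033459942 ≈ -2.4228e+5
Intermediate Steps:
B(X, b) = 2*b
W = 560218 (W = (1265852 - 703240) + 2*(-1197) = 562612 - 2394 = 560218)
((-1906742 + 1571940)*(-636111 + 1041520))/W + 3158465/4466238 = ((-1906742 + 1571940)*(-636111 + 1041520))/560218 + 3158465/4466238 = -334802*405409*(1/560218) + 3158465*(1/4466238) = -135731744018*1/560218 + 3158465/4466238 = -67865872009/280109 + 3158465/4466238 = -303104251755259457/1251033459942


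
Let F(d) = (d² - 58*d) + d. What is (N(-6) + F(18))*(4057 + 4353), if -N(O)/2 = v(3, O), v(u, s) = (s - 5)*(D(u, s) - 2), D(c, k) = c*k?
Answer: -9604220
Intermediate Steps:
v(u, s) = (-5 + s)*(-2 + s*u) (v(u, s) = (s - 5)*(u*s - 2) = (-5 + s)*(s*u - 2) = (-5 + s)*(-2 + s*u))
N(O) = -20 - 6*O² + 34*O (N(O) = -2*(10 - 2*O + 3*O² - 5*O*3) = -2*(10 - 2*O + 3*O² - 15*O) = -2*(10 - 17*O + 3*O²) = -20 - 6*O² + 34*O)
F(d) = d² - 57*d
(N(-6) + F(18))*(4057 + 4353) = ((-20 - 6*(-6)² + 34*(-6)) + 18*(-57 + 18))*(4057 + 4353) = ((-20 - 6*36 - 204) + 18*(-39))*8410 = ((-20 - 216 - 204) - 702)*8410 = (-440 - 702)*8410 = -1142*8410 = -9604220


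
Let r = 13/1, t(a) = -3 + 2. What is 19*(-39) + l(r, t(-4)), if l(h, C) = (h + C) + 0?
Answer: -729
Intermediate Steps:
t(a) = -1
r = 13 (r = 13*1 = 13)
l(h, C) = C + h (l(h, C) = (C + h) + 0 = C + h)
19*(-39) + l(r, t(-4)) = 19*(-39) + (-1 + 13) = -741 + 12 = -729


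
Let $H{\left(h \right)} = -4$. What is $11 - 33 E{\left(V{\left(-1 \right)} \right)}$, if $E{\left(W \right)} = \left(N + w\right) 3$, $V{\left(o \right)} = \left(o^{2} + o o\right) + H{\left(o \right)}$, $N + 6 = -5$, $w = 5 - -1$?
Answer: $506$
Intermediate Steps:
$w = 6$ ($w = 5 + 1 = 6$)
$N = -11$ ($N = -6 - 5 = -11$)
$V{\left(o \right)} = -4 + 2 o^{2}$ ($V{\left(o \right)} = \left(o^{2} + o o\right) - 4 = \left(o^{2} + o^{2}\right) - 4 = 2 o^{2} - 4 = -4 + 2 o^{2}$)
$E{\left(W \right)} = -15$ ($E{\left(W \right)} = \left(-11 + 6\right) 3 = \left(-5\right) 3 = -15$)
$11 - 33 E{\left(V{\left(-1 \right)} \right)} = 11 - -495 = 11 + 495 = 506$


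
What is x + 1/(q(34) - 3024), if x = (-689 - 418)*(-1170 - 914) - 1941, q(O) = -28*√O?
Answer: 187653876243/81410 + √34/325640 ≈ 2.3050e+6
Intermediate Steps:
x = 2305047 (x = -1107*(-2084) - 1941 = 2306988 - 1941 = 2305047)
x + 1/(q(34) - 3024) = 2305047 + 1/(-28*√34 - 3024) = 2305047 + 1/(-3024 - 28*√34)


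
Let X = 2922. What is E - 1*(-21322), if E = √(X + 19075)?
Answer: 21322 + √21997 ≈ 21470.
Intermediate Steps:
E = √21997 (E = √(2922 + 19075) = √21997 ≈ 148.31)
E - 1*(-21322) = √21997 - 1*(-21322) = √21997 + 21322 = 21322 + √21997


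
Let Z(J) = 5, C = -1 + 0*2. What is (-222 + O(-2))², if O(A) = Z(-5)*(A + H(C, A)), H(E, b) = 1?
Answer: 51529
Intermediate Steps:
C = -1 (C = -1 + 0 = -1)
O(A) = 5 + 5*A (O(A) = 5*(A + 1) = 5*(1 + A) = 5 + 5*A)
(-222 + O(-2))² = (-222 + (5 + 5*(-2)))² = (-222 + (5 - 10))² = (-222 - 5)² = (-227)² = 51529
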